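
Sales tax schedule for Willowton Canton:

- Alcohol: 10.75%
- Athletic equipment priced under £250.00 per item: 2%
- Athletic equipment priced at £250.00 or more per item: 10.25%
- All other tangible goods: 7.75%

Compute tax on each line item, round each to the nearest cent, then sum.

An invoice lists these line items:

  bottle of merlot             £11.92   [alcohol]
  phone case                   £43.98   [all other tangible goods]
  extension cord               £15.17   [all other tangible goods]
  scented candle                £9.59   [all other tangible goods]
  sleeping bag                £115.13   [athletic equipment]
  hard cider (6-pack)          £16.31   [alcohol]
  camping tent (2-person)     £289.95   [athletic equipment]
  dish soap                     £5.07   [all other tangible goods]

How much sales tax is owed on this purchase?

Bottle of merlot £11.92: alcohol → 10.75% → £1.28
Phone case £43.98: all other tangible goods → 7.75% → £3.41
Extension cord £15.17: all other tangible goods → 7.75% → £1.18
Scented candle £9.59: all other tangible goods → 7.75% → £0.74
Sleeping bag £115.13: athletic equipment, under £250.00 → 2% → £2.30
Hard cider (6-pack) £16.31: alcohol → 10.75% → £1.75
Camping tent (2-person) £289.95: athletic equipment, £250.00 or more → 10.25% → £29.72
Dish soap £5.07: all other tangible goods → 7.75% → £0.39
Total tax = £1.28 + £3.41 + £1.18 + £0.74 + £2.30 + £1.75 + £29.72 + £0.39 = £40.77

£40.77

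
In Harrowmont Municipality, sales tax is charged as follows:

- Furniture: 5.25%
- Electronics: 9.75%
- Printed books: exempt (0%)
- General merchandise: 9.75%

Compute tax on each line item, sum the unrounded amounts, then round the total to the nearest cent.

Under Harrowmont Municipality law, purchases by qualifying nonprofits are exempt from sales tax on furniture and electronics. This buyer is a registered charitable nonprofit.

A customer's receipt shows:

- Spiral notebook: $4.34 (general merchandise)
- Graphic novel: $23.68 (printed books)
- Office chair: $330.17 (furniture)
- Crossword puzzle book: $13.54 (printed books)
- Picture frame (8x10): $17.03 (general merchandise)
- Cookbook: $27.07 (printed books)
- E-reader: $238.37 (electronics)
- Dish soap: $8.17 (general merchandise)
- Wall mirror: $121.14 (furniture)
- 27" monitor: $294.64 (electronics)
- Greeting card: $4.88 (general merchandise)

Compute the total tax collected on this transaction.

Spiral notebook $4.34: general merchandise → 9.75% → $0.42315
Graphic novel $23.68: printed books → 0% → $0.00
Office chair $330.17: furniture, buyer-exempt → 0% → $0.00
Crossword puzzle book $13.54: printed books → 0% → $0.00
Picture frame (8x10) $17.03: general merchandise → 9.75% → $1.660425
Cookbook $27.07: printed books → 0% → $0.00
E-reader $238.37: electronics, buyer-exempt → 0% → $0.00
Dish soap $8.17: general merchandise → 9.75% → $0.796575
Wall mirror $121.14: furniture, buyer-exempt → 0% → $0.00
27" monitor $294.64: electronics, buyer-exempt → 0% → $0.00
Greeting card $4.88: general merchandise → 9.75% → $0.4758
Unrounded tax sum = $3.35595 → $3.36

$3.36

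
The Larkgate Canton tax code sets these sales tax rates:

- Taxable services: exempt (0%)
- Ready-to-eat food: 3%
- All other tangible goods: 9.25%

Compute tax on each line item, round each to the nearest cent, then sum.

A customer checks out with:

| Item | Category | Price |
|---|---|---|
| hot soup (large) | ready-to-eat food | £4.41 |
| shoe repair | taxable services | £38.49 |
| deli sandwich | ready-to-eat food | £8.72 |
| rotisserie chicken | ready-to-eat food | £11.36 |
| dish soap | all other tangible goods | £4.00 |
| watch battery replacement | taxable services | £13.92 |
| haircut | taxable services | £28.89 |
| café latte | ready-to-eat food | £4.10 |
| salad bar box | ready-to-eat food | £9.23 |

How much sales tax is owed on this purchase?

£1.50

Hot soup (large) £4.41: ready-to-eat food → 3% → £0.13
Shoe repair £38.49: taxable services → 0% → £0.00
Deli sandwich £8.72: ready-to-eat food → 3% → £0.26
Rotisserie chicken £11.36: ready-to-eat food → 3% → £0.34
Dish soap £4.00: all other tangible goods → 9.25% → £0.37
Watch battery replacement £13.92: taxable services → 0% → £0.00
Haircut £28.89: taxable services → 0% → £0.00
Café latte £4.10: ready-to-eat food → 3% → £0.12
Salad bar box £9.23: ready-to-eat food → 3% → £0.28
Total tax = £0.13 + £0.26 + £0.34 + £0.37 + £0.12 + £0.28 = £1.50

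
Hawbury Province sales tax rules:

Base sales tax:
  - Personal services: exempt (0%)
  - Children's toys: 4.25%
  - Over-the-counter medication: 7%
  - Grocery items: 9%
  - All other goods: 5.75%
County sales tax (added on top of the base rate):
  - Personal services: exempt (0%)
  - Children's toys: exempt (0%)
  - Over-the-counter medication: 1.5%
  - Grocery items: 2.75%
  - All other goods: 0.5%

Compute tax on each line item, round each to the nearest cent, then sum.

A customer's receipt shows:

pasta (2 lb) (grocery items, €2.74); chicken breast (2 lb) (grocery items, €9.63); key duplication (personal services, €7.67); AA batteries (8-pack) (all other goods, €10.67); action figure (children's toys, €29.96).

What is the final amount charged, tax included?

Pasta (2 lb) €2.74: grocery items → 9% + 2.75% county = 11.75% → €0.32
Chicken breast (2 lb) €9.63: grocery items → 9% + 2.75% county = 11.75% → €1.13
Key duplication €7.67: personal services → 0% + 0% county = 0% → €0.00
AA batteries (8-pack) €10.67: all other goods → 5.75% + 0.5% county = 6.25% → €0.67
Action figure €29.96: children's toys → 4.25% + 0% county = 4.25% → €1.27
Subtotal = €60.67; tax = €3.39; total due = €64.06

€64.06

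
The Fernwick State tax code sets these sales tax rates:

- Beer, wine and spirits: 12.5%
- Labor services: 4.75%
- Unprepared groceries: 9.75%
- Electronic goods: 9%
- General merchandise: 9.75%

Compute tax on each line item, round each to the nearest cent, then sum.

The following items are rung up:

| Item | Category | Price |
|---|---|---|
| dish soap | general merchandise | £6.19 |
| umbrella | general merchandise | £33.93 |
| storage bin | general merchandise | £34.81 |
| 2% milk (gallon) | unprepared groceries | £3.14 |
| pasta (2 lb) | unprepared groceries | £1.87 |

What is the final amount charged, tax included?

£87.73

Dish soap £6.19: general merchandise → 9.75% → £0.60
Umbrella £33.93: general merchandise → 9.75% → £3.31
Storage bin £34.81: general merchandise → 9.75% → £3.39
2% milk (gallon) £3.14: unprepared groceries → 9.75% → £0.31
Pasta (2 lb) £1.87: unprepared groceries → 9.75% → £0.18
Subtotal = £79.94; tax = £7.79; total due = £87.73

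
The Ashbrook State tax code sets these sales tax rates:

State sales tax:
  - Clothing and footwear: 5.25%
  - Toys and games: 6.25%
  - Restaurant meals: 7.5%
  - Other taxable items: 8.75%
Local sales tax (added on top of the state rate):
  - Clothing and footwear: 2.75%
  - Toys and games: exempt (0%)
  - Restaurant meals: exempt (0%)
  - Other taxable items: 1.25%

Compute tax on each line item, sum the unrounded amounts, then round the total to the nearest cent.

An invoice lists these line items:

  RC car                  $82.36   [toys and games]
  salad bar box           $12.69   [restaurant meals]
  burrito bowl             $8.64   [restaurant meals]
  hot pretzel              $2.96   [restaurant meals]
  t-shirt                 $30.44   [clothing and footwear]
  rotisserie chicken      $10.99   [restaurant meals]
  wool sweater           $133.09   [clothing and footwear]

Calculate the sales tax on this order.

$20.88

RC car $82.36: toys and games → 6.25% + 0% local = 6.25% → $5.1475
Salad bar box $12.69: restaurant meals → 7.5% + 0% local = 7.5% → $0.95175
Burrito bowl $8.64: restaurant meals → 7.5% + 0% local = 7.5% → $0.648
Hot pretzel $2.96: restaurant meals → 7.5% + 0% local = 7.5% → $0.222
T-shirt $30.44: clothing and footwear → 5.25% + 2.75% local = 8% → $2.4352
Rotisserie chicken $10.99: restaurant meals → 7.5% + 0% local = 7.5% → $0.82425
Wool sweater $133.09: clothing and footwear → 5.25% + 2.75% local = 8% → $10.6472
Unrounded tax sum = $20.8759 → $20.88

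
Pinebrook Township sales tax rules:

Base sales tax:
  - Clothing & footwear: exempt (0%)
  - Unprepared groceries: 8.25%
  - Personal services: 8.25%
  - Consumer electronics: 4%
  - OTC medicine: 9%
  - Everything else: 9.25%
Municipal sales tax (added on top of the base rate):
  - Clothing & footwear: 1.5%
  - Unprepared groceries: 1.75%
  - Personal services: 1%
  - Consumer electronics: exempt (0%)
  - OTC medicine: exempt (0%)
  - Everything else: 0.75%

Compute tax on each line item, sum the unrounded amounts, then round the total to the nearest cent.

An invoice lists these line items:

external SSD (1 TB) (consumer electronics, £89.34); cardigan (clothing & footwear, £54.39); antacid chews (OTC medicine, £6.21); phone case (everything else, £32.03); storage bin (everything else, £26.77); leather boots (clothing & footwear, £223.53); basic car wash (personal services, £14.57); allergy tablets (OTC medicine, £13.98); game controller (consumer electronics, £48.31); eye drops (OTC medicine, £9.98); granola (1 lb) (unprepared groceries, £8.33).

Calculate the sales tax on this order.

External SSD (1 TB) £89.34: consumer electronics → 4% + 0% municipal = 4% → £3.5736
Cardigan £54.39: clothing & footwear → 0% + 1.5% municipal = 1.5% → £0.81585
Antacid chews £6.21: OTC medicine → 9% + 0% municipal = 9% → £0.5589
Phone case £32.03: everything else → 9.25% + 0.75% municipal = 10% → £3.203
Storage bin £26.77: everything else → 9.25% + 0.75% municipal = 10% → £2.677
Leather boots £223.53: clothing & footwear → 0% + 1.5% municipal = 1.5% → £3.35295
Basic car wash £14.57: personal services → 8.25% + 1% municipal = 9.25% → £1.347725
Allergy tablets £13.98: OTC medicine → 9% + 0% municipal = 9% → £1.2582
Game controller £48.31: consumer electronics → 4% + 0% municipal = 4% → £1.9324
Eye drops £9.98: OTC medicine → 9% + 0% municipal = 9% → £0.8982
Granola (1 lb) £8.33: unprepared groceries → 8.25% + 1.75% municipal = 10% → £0.833
Unrounded tax sum = £20.450825 → £20.45

£20.45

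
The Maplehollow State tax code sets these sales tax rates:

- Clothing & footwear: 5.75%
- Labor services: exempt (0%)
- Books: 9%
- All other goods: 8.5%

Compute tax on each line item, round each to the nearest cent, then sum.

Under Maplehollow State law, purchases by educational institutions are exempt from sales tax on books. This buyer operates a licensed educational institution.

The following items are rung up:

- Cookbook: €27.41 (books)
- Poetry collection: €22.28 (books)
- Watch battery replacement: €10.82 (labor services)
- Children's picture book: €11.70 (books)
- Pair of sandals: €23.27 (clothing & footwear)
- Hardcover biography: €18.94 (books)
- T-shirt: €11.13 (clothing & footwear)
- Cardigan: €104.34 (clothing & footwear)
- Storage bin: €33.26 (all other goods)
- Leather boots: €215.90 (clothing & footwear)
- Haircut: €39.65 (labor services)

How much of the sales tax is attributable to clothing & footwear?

Pair of sandals €23.27: clothing & footwear → 5.75% → €1.34
T-shirt €11.13: clothing & footwear → 5.75% → €0.64
Cardigan €104.34: clothing & footwear → 5.75% → €6.00
Leather boots €215.90: clothing & footwear → 5.75% → €12.41
Tax on clothing & footwear = €1.34 + €0.64 + €6.00 + €12.41 = €20.39

€20.39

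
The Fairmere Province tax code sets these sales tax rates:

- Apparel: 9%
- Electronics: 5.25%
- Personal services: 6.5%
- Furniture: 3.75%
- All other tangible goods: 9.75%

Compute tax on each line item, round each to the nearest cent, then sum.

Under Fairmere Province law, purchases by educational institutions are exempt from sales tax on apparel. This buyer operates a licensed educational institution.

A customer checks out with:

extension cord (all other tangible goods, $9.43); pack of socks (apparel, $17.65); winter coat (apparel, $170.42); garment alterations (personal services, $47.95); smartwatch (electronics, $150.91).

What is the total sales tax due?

$11.96

Extension cord $9.43: all other tangible goods → 9.75% → $0.92
Pack of socks $17.65: apparel, buyer-exempt → 0% → $0.00
Winter coat $170.42: apparel, buyer-exempt → 0% → $0.00
Garment alterations $47.95: personal services → 6.5% → $3.12
Smartwatch $150.91: electronics → 5.25% → $7.92
Total tax = $0.92 + $3.12 + $7.92 = $11.96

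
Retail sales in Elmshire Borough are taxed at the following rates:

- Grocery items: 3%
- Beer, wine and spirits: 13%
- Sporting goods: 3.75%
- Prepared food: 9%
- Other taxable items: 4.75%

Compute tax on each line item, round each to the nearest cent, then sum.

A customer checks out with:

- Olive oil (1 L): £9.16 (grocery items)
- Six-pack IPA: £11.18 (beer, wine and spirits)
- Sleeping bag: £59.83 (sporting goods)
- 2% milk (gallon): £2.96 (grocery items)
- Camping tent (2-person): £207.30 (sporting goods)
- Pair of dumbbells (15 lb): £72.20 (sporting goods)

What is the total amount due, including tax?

Olive oil (1 L) £9.16: grocery items → 3% → £0.27
Six-pack IPA £11.18: beer, wine and spirits → 13% → £1.45
Sleeping bag £59.83: sporting goods → 3.75% → £2.24
2% milk (gallon) £2.96: grocery items → 3% → £0.09
Camping tent (2-person) £207.30: sporting goods → 3.75% → £7.77
Pair of dumbbells (15 lb) £72.20: sporting goods → 3.75% → £2.71
Subtotal = £362.63; tax = £14.53; total due = £377.16

£377.16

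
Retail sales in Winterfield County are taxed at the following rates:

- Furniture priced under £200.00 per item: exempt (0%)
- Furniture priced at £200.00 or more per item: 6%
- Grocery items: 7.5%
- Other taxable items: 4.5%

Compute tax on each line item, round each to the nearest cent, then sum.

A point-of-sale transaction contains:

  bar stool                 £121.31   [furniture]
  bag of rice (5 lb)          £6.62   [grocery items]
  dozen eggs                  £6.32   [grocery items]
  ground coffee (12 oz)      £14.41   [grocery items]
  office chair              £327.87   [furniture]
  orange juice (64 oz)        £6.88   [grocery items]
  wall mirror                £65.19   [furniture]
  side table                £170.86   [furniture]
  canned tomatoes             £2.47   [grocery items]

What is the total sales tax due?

Bar stool £121.31: furniture, under £200.00 → 0% → £0.00
Bag of rice (5 lb) £6.62: grocery items → 7.5% → £0.50
Dozen eggs £6.32: grocery items → 7.5% → £0.47
Ground coffee (12 oz) £14.41: grocery items → 7.5% → £1.08
Office chair £327.87: furniture, £200.00 or more → 6% → £19.67
Orange juice (64 oz) £6.88: grocery items → 7.5% → £0.52
Wall mirror £65.19: furniture, under £200.00 → 0% → £0.00
Side table £170.86: furniture, under £200.00 → 0% → £0.00
Canned tomatoes £2.47: grocery items → 7.5% → £0.19
Total tax = £0.50 + £0.47 + £1.08 + £19.67 + £0.52 + £0.19 = £22.43

£22.43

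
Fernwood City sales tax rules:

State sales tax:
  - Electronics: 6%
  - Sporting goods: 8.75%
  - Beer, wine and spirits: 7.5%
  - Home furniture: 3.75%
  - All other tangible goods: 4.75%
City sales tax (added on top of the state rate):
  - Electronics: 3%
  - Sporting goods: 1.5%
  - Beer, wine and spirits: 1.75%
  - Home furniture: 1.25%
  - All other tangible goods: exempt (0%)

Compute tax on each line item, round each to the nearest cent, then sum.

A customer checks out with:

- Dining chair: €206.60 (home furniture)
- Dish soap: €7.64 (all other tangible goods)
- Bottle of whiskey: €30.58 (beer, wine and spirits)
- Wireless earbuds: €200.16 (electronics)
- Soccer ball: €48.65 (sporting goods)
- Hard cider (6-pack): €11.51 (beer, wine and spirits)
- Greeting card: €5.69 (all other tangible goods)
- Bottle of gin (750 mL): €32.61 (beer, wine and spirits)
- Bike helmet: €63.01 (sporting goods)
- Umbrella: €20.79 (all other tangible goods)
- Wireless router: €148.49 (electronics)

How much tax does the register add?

Dining chair €206.60: home furniture → 3.75% + 1.25% city = 5% → €10.33
Dish soap €7.64: all other tangible goods → 4.75% + 0% city = 4.75% → €0.36
Bottle of whiskey €30.58: beer, wine and spirits → 7.5% + 1.75% city = 9.25% → €2.83
Wireless earbuds €200.16: electronics → 6% + 3% city = 9% → €18.01
Soccer ball €48.65: sporting goods → 8.75% + 1.5% city = 10.25% → €4.99
Hard cider (6-pack) €11.51: beer, wine and spirits → 7.5% + 1.75% city = 9.25% → €1.06
Greeting card €5.69: all other tangible goods → 4.75% + 0% city = 4.75% → €0.27
Bottle of gin (750 mL) €32.61: beer, wine and spirits → 7.5% + 1.75% city = 9.25% → €3.02
Bike helmet €63.01: sporting goods → 8.75% + 1.5% city = 10.25% → €6.46
Umbrella €20.79: all other tangible goods → 4.75% + 0% city = 4.75% → €0.99
Wireless router €148.49: electronics → 6% + 3% city = 9% → €13.36
Total tax = €10.33 + €0.36 + €2.83 + €18.01 + €4.99 + €1.06 + €0.27 + €3.02 + €6.46 + €0.99 + €13.36 = €61.68

€61.68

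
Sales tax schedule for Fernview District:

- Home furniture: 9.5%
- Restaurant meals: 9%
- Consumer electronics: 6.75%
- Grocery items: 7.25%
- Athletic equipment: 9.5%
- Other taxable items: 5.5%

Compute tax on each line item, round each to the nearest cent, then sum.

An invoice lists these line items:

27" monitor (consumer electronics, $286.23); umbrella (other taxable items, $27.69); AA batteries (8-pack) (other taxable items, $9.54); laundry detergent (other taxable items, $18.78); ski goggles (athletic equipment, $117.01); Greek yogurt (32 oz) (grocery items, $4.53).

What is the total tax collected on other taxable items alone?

$3.07

Umbrella $27.69: other taxable items → 5.5% → $1.52
AA batteries (8-pack) $9.54: other taxable items → 5.5% → $0.52
Laundry detergent $18.78: other taxable items → 5.5% → $1.03
Tax on other taxable items = $1.52 + $0.52 + $1.03 = $3.07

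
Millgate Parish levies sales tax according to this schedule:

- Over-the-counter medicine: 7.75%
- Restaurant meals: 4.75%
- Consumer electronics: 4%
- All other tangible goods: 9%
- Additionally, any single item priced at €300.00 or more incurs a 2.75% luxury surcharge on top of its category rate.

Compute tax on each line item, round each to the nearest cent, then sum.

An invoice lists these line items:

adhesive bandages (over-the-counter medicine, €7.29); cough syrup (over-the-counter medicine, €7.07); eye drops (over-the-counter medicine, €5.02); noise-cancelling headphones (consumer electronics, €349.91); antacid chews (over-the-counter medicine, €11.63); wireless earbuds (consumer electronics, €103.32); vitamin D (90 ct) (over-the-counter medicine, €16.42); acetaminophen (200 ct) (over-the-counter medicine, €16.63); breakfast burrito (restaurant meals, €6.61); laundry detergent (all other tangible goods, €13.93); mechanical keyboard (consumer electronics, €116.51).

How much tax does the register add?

Adhesive bandages €7.29: over-the-counter medicine → 7.75% → €0.56
Cough syrup €7.07: over-the-counter medicine → 7.75% → €0.55
Eye drops €5.02: over-the-counter medicine → 7.75% → €0.39
Noise-cancelling headphones €349.91: consumer electronics → 4% + 2.75% surcharge = 6.75% → €23.62
Antacid chews €11.63: over-the-counter medicine → 7.75% → €0.90
Wireless earbuds €103.32: consumer electronics → 4% → €4.13
Vitamin D (90 ct) €16.42: over-the-counter medicine → 7.75% → €1.27
Acetaminophen (200 ct) €16.63: over-the-counter medicine → 7.75% → €1.29
Breakfast burrito €6.61: restaurant meals → 4.75% → €0.31
Laundry detergent €13.93: all other tangible goods → 9% → €1.25
Mechanical keyboard €116.51: consumer electronics → 4% → €4.66
Total tax = €0.56 + €0.55 + €0.39 + €23.62 + €0.90 + €4.13 + €1.27 + €1.29 + €0.31 + €1.25 + €4.66 = €38.93

€38.93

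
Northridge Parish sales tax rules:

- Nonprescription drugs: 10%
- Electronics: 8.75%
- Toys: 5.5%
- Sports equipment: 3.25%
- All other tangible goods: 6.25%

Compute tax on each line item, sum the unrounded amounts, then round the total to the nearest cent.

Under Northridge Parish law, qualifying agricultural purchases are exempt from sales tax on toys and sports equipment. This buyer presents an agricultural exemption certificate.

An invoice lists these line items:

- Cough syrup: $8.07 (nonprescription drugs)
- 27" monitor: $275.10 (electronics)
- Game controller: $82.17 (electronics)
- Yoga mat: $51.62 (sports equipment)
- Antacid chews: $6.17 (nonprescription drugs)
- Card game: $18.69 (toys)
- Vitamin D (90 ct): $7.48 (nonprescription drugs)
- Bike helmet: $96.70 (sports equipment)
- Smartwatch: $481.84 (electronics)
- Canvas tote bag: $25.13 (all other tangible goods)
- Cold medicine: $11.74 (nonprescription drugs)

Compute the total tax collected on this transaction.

Cough syrup $8.07: nonprescription drugs → 10% → $0.807
27" monitor $275.10: electronics → 8.75% → $24.07125
Game controller $82.17: electronics → 8.75% → $7.189875
Yoga mat $51.62: sports equipment, buyer-exempt → 0% → $0.00
Antacid chews $6.17: nonprescription drugs → 10% → $0.617
Card game $18.69: toys, buyer-exempt → 0% → $0.00
Vitamin D (90 ct) $7.48: nonprescription drugs → 10% → $0.748
Bike helmet $96.70: sports equipment, buyer-exempt → 0% → $0.00
Smartwatch $481.84: electronics → 8.75% → $42.161
Canvas tote bag $25.13: all other tangible goods → 6.25% → $1.570625
Cold medicine $11.74: nonprescription drugs → 10% → $1.174
Unrounded tax sum = $78.33875 → $78.34

$78.34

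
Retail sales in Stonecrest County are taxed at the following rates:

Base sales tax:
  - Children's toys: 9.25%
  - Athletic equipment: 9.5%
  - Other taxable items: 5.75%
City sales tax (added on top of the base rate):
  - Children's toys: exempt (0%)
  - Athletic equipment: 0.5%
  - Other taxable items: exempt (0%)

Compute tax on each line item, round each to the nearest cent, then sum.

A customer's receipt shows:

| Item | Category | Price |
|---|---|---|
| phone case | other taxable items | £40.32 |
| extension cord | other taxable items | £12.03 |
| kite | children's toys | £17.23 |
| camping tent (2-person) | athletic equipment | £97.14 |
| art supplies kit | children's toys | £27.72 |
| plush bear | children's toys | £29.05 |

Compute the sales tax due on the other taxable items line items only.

Phone case £40.32: other taxable items → 5.75% + 0% city = 5.75% → £2.32
Extension cord £12.03: other taxable items → 5.75% + 0% city = 5.75% → £0.69
Tax on other taxable items = £2.32 + £0.69 = £3.01

£3.01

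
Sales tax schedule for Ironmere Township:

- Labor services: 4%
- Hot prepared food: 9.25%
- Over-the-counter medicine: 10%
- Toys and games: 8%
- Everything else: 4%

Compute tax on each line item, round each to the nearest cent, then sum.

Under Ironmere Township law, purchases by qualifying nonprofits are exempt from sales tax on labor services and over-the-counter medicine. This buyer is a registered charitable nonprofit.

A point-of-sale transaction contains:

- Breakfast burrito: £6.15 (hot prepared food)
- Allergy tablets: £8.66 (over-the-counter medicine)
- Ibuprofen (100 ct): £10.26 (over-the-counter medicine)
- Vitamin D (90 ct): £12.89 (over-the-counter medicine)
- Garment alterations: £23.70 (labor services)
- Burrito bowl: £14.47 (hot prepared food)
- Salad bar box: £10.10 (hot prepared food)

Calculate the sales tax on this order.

£2.84

Breakfast burrito £6.15: hot prepared food → 9.25% → £0.57
Allergy tablets £8.66: over-the-counter medicine, buyer-exempt → 0% → £0.00
Ibuprofen (100 ct) £10.26: over-the-counter medicine, buyer-exempt → 0% → £0.00
Vitamin D (90 ct) £12.89: over-the-counter medicine, buyer-exempt → 0% → £0.00
Garment alterations £23.70: labor services, buyer-exempt → 0% → £0.00
Burrito bowl £14.47: hot prepared food → 9.25% → £1.34
Salad bar box £10.10: hot prepared food → 9.25% → £0.93
Total tax = £0.57 + £1.34 + £0.93 = £2.84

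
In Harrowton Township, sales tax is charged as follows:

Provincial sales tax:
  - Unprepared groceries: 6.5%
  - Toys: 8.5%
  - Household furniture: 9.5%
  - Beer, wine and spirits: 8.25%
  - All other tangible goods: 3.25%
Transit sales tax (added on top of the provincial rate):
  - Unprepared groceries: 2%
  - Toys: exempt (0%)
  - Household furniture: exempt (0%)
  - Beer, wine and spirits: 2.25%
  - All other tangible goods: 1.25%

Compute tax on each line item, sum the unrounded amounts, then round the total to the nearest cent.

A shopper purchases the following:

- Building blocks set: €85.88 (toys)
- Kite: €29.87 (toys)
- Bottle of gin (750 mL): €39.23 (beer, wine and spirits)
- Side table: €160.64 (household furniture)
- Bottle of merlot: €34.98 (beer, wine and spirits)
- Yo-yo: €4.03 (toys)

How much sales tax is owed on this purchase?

€33.23

Building blocks set €85.88: toys → 8.5% + 0% transit = 8.5% → €7.2998
Kite €29.87: toys → 8.5% + 0% transit = 8.5% → €2.53895
Bottle of gin (750 mL) €39.23: beer, wine and spirits → 8.25% + 2.25% transit = 10.5% → €4.11915
Side table €160.64: household furniture → 9.5% + 0% transit = 9.5% → €15.2608
Bottle of merlot €34.98: beer, wine and spirits → 8.25% + 2.25% transit = 10.5% → €3.6729
Yo-yo €4.03: toys → 8.5% + 0% transit = 8.5% → €0.34255
Unrounded tax sum = €33.23415 → €33.23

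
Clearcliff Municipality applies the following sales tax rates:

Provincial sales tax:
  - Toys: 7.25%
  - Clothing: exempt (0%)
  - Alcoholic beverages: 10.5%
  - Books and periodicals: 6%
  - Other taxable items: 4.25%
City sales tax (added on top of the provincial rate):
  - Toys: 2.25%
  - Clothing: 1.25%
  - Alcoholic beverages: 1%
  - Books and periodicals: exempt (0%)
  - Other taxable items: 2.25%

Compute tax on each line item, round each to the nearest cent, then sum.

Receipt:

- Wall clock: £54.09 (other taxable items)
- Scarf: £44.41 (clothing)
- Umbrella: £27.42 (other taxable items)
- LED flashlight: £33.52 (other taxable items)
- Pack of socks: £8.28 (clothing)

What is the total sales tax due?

£8.14

Wall clock £54.09: other taxable items → 4.25% + 2.25% city = 6.5% → £3.52
Scarf £44.41: clothing → 0% + 1.25% city = 1.25% → £0.56
Umbrella £27.42: other taxable items → 4.25% + 2.25% city = 6.5% → £1.78
LED flashlight £33.52: other taxable items → 4.25% + 2.25% city = 6.5% → £2.18
Pack of socks £8.28: clothing → 0% + 1.25% city = 1.25% → £0.10
Total tax = £3.52 + £0.56 + £1.78 + £2.18 + £0.10 = £8.14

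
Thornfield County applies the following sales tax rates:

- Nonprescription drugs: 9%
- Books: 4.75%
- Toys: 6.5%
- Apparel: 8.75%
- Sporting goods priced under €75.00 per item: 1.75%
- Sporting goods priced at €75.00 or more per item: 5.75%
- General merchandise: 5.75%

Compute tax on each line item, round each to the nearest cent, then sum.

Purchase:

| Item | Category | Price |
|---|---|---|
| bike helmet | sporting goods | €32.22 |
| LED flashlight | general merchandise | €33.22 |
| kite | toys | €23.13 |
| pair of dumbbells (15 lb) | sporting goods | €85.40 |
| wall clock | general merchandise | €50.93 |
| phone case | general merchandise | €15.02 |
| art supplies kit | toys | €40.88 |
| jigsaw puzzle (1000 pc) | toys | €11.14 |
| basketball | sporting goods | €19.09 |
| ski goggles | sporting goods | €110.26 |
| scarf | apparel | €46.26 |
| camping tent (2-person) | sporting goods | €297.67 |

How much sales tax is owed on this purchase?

Bike helmet €32.22: sporting goods, under €75.00 → 1.75% → €0.56
LED flashlight €33.22: general merchandise → 5.75% → €1.91
Kite €23.13: toys → 6.5% → €1.50
Pair of dumbbells (15 lb) €85.40: sporting goods, €75.00 or more → 5.75% → €4.91
Wall clock €50.93: general merchandise → 5.75% → €2.93
Phone case €15.02: general merchandise → 5.75% → €0.86
Art supplies kit €40.88: toys → 6.5% → €2.66
Jigsaw puzzle (1000 pc) €11.14: toys → 6.5% → €0.72
Basketball €19.09: sporting goods, under €75.00 → 1.75% → €0.33
Ski goggles €110.26: sporting goods, €75.00 or more → 5.75% → €6.34
Scarf €46.26: apparel → 8.75% → €4.05
Camping tent (2-person) €297.67: sporting goods, €75.00 or more → 5.75% → €17.12
Total tax = €0.56 + €1.91 + €1.50 + €4.91 + €2.93 + €0.86 + €2.66 + €0.72 + €0.33 + €6.34 + €4.05 + €17.12 = €43.89

€43.89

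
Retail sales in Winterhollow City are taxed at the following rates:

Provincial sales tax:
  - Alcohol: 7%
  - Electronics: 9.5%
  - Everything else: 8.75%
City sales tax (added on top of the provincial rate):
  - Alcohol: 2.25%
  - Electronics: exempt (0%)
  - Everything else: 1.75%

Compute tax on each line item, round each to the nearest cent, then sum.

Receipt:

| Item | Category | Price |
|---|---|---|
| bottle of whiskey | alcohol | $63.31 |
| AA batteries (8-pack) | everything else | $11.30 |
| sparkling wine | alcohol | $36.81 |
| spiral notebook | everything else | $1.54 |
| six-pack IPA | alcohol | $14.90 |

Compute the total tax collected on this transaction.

$11.99

Bottle of whiskey $63.31: alcohol → 7% + 2.25% city = 9.25% → $5.86
AA batteries (8-pack) $11.30: everything else → 8.75% + 1.75% city = 10.5% → $1.19
Sparkling wine $36.81: alcohol → 7% + 2.25% city = 9.25% → $3.40
Spiral notebook $1.54: everything else → 8.75% + 1.75% city = 10.5% → $0.16
Six-pack IPA $14.90: alcohol → 7% + 2.25% city = 9.25% → $1.38
Total tax = $5.86 + $1.19 + $3.40 + $0.16 + $1.38 = $11.99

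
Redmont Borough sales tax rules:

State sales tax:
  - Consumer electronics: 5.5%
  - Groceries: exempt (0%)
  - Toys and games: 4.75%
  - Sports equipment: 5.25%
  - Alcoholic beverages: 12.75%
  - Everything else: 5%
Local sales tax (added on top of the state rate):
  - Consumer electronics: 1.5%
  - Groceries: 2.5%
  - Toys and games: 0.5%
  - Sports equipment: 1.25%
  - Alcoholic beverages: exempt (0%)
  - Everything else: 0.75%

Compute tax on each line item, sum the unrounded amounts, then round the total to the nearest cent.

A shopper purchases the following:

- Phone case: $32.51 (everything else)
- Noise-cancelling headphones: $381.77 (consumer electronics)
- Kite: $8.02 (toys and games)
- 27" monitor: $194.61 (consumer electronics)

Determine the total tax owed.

Phone case $32.51: everything else → 5% + 0.75% local = 5.75% → $1.869325
Noise-cancelling headphones $381.77: consumer electronics → 5.5% + 1.5% local = 7% → $26.7239
Kite $8.02: toys and games → 4.75% + 0.5% local = 5.25% → $0.42105
27" monitor $194.61: consumer electronics → 5.5% + 1.5% local = 7% → $13.6227
Unrounded tax sum = $42.636975 → $42.64

$42.64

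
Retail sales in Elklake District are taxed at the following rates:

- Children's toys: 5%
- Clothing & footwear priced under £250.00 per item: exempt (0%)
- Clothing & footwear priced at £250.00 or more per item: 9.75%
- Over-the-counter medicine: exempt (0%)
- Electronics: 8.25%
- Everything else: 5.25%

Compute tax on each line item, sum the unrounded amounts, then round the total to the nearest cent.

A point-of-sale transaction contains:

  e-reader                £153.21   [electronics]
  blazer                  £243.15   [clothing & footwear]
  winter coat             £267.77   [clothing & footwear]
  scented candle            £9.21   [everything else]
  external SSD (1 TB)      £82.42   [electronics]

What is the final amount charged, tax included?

E-reader £153.21: electronics → 8.25% → £12.639825
Blazer £243.15: clothing & footwear, under £250.00 → 0% → £0.00
Winter coat £267.77: clothing & footwear, £250.00 or more → 9.75% → £26.107575
Scented candle £9.21: everything else → 5.25% → £0.483525
External SSD (1 TB) £82.42: electronics → 8.25% → £6.79965
Subtotal = £755.76; unrounded tax = £46.030575 → £46.03; total due = £801.79

£801.79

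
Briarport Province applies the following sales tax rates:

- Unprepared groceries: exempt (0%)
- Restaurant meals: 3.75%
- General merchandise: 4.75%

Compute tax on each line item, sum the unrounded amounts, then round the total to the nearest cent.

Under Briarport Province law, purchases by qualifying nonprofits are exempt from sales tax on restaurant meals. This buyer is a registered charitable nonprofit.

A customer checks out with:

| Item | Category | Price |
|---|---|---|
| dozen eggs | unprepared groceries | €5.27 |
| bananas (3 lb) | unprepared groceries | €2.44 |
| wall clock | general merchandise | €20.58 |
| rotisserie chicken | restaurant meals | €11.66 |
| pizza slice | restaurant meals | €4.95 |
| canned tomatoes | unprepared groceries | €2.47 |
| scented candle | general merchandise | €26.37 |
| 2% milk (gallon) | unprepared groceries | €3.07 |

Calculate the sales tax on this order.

€2.23

Dozen eggs €5.27: unprepared groceries → 0% → €0.00
Bananas (3 lb) €2.44: unprepared groceries → 0% → €0.00
Wall clock €20.58: general merchandise → 4.75% → €0.97755
Rotisserie chicken €11.66: restaurant meals, buyer-exempt → 0% → €0.00
Pizza slice €4.95: restaurant meals, buyer-exempt → 0% → €0.00
Canned tomatoes €2.47: unprepared groceries → 0% → €0.00
Scented candle €26.37: general merchandise → 4.75% → €1.252575
2% milk (gallon) €3.07: unprepared groceries → 0% → €0.00
Unrounded tax sum = €2.230125 → €2.23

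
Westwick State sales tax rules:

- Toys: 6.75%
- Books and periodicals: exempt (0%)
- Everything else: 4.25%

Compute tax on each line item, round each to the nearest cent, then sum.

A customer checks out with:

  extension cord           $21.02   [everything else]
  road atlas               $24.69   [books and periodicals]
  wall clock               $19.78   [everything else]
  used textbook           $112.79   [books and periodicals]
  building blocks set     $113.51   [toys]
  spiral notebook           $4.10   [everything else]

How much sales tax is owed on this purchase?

Extension cord $21.02: everything else → 4.25% → $0.89
Road atlas $24.69: books and periodicals → 0% → $0.00
Wall clock $19.78: everything else → 4.25% → $0.84
Used textbook $112.79: books and periodicals → 0% → $0.00
Building blocks set $113.51: toys → 6.75% → $7.66
Spiral notebook $4.10: everything else → 4.25% → $0.17
Total tax = $0.89 + $0.84 + $7.66 + $0.17 = $9.56

$9.56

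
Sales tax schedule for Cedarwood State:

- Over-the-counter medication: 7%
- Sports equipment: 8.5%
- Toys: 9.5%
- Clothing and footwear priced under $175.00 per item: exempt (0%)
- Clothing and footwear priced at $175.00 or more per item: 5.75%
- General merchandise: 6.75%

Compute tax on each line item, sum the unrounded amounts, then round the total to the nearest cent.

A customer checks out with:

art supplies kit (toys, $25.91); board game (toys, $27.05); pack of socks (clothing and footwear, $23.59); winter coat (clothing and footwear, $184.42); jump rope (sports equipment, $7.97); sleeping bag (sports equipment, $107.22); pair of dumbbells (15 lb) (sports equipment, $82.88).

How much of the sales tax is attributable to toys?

$5.03

Art supplies kit $25.91: toys → 9.5% → $2.46145
Board game $27.05: toys → 9.5% → $2.56975
Tax on toys: unrounded sum = $5.0312 → $5.03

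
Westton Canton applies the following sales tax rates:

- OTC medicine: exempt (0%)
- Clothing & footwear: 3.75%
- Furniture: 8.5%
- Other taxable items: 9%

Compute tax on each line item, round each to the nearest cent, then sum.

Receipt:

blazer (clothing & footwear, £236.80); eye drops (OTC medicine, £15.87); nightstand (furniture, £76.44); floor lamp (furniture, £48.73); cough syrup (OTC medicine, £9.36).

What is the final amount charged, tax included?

£406.72

Blazer £236.80: clothing & footwear → 3.75% → £8.88
Eye drops £15.87: OTC medicine → 0% → £0.00
Nightstand £76.44: furniture → 8.5% → £6.50
Floor lamp £48.73: furniture → 8.5% → £4.14
Cough syrup £9.36: OTC medicine → 0% → £0.00
Subtotal = £387.20; tax = £19.52; total due = £406.72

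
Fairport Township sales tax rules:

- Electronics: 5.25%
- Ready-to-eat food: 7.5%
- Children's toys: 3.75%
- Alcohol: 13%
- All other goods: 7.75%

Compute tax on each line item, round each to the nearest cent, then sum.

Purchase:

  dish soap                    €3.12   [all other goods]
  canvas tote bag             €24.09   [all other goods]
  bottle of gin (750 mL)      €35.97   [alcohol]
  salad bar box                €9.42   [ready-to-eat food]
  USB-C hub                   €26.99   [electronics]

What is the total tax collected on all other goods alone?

€2.11

Dish soap €3.12: all other goods → 7.75% → €0.24
Canvas tote bag €24.09: all other goods → 7.75% → €1.87
Tax on all other goods = €0.24 + €1.87 = €2.11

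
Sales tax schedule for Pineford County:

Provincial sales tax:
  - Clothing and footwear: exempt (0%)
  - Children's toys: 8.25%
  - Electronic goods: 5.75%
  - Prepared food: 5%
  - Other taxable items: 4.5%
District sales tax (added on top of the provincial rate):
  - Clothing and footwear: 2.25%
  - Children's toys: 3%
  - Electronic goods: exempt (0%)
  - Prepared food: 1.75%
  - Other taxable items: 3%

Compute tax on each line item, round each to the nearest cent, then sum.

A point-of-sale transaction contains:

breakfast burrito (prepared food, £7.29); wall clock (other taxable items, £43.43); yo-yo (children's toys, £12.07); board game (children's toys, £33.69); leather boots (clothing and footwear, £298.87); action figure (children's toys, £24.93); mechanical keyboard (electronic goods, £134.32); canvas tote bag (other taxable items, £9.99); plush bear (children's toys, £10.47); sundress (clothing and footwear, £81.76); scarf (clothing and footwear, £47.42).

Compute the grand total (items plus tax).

Breakfast burrito £7.29: prepared food → 5% + 1.75% district = 6.75% → £0.49
Wall clock £43.43: other taxable items → 4.5% + 3% district = 7.5% → £3.26
Yo-yo £12.07: children's toys → 8.25% + 3% district = 11.25% → £1.36
Board game £33.69: children's toys → 8.25% + 3% district = 11.25% → £3.79
Leather boots £298.87: clothing and footwear → 0% + 2.25% district = 2.25% → £6.72
Action figure £24.93: children's toys → 8.25% + 3% district = 11.25% → £2.80
Mechanical keyboard £134.32: electronic goods → 5.75% + 0% district = 5.75% → £7.72
Canvas tote bag £9.99: other taxable items → 4.5% + 3% district = 7.5% → £0.75
Plush bear £10.47: children's toys → 8.25% + 3% district = 11.25% → £1.18
Sundress £81.76: clothing and footwear → 0% + 2.25% district = 2.25% → £1.84
Scarf £47.42: clothing and footwear → 0% + 2.25% district = 2.25% → £1.07
Subtotal = £704.24; tax = £30.98; total due = £735.22

£735.22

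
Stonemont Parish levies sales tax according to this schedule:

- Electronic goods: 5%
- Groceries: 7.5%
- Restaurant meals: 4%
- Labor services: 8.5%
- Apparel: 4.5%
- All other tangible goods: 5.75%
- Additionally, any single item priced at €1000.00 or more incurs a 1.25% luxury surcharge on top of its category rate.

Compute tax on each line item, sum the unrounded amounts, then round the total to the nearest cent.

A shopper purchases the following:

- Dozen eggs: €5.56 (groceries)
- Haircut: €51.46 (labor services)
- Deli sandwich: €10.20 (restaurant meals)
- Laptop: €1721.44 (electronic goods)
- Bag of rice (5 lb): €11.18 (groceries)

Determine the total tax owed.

Dozen eggs €5.56: groceries → 7.5% → €0.417
Haircut €51.46: labor services → 8.5% → €4.3741
Deli sandwich €10.20: restaurant meals → 4% → €0.408
Laptop €1721.44: electronic goods → 5% + 1.25% surcharge = 6.25% → €107.59
Bag of rice (5 lb) €11.18: groceries → 7.5% → €0.8385
Unrounded tax sum = €113.6276 → €113.63

€113.63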